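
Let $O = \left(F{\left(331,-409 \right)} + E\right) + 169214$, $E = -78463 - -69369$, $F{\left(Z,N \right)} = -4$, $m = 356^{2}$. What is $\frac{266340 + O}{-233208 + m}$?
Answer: $- \frac{53307}{13309} \approx -4.0053$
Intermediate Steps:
$m = 126736$
$E = -9094$ ($E = -78463 + 69369 = -9094$)
$O = 160116$ ($O = \left(-4 - 9094\right) + 169214 = -9098 + 169214 = 160116$)
$\frac{266340 + O}{-233208 + m} = \frac{266340 + 160116}{-233208 + 126736} = \frac{426456}{-106472} = 426456 \left(- \frac{1}{106472}\right) = - \frac{53307}{13309}$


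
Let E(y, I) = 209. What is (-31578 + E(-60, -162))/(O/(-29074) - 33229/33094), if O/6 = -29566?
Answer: -15091233097382/2452321639 ≈ -6153.9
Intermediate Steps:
O = -177396 (O = 6*(-29566) = -177396)
(-31578 + E(-60, -162))/(O/(-29074) - 33229/33094) = (-31578 + 209)/(-177396/(-29074) - 33229/33094) = -31369/(-177396*(-1/29074) - 33229*1/33094) = -31369/(88698/14537 - 33229/33094) = -31369/2452321639/481087478 = -31369*481087478/2452321639 = -15091233097382/2452321639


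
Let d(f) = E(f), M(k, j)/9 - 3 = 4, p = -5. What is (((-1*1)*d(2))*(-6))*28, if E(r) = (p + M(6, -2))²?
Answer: 565152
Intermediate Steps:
M(k, j) = 63 (M(k, j) = 27 + 9*4 = 27 + 36 = 63)
E(r) = 3364 (E(r) = (-5 + 63)² = 58² = 3364)
d(f) = 3364
(((-1*1)*d(2))*(-6))*28 = ((-1*1*3364)*(-6))*28 = (-1*3364*(-6))*28 = -3364*(-6)*28 = 20184*28 = 565152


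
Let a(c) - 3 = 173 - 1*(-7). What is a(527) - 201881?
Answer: -201698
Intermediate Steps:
a(c) = 183 (a(c) = 3 + (173 - 1*(-7)) = 3 + (173 + 7) = 3 + 180 = 183)
a(527) - 201881 = 183 - 201881 = -201698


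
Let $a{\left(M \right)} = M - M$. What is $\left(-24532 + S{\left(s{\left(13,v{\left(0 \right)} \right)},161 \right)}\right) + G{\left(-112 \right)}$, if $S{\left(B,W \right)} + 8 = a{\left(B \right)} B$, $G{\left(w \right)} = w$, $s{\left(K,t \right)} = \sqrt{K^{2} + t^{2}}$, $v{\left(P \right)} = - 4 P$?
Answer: $-24652$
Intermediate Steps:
$a{\left(M \right)} = 0$
$S{\left(B,W \right)} = -8$ ($S{\left(B,W \right)} = -8 + 0 B = -8 + 0 = -8$)
$\left(-24532 + S{\left(s{\left(13,v{\left(0 \right)} \right)},161 \right)}\right) + G{\left(-112 \right)} = \left(-24532 - 8\right) - 112 = -24540 - 112 = -24652$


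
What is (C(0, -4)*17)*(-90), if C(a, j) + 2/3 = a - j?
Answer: -5100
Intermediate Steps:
C(a, j) = -⅔ + a - j (C(a, j) = -⅔ + (a - j) = -⅔ + a - j)
(C(0, -4)*17)*(-90) = ((-⅔ + 0 - 1*(-4))*17)*(-90) = ((-⅔ + 0 + 4)*17)*(-90) = ((10/3)*17)*(-90) = (170/3)*(-90) = -5100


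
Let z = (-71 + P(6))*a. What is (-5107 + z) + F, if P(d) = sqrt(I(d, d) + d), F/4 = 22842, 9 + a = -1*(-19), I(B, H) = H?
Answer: 85551 + 20*sqrt(3) ≈ 85586.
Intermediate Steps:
a = 10 (a = -9 - 1*(-19) = -9 + 19 = 10)
F = 91368 (F = 4*22842 = 91368)
P(d) = sqrt(2)*sqrt(d) (P(d) = sqrt(d + d) = sqrt(2*d) = sqrt(2)*sqrt(d))
z = -710 + 20*sqrt(3) (z = (-71 + sqrt(2)*sqrt(6))*10 = (-71 + 2*sqrt(3))*10 = -710 + 20*sqrt(3) ≈ -675.36)
(-5107 + z) + F = (-5107 + (-710 + 20*sqrt(3))) + 91368 = (-5817 + 20*sqrt(3)) + 91368 = 85551 + 20*sqrt(3)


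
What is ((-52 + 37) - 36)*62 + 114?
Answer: -3048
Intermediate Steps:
((-52 + 37) - 36)*62 + 114 = (-15 - 36)*62 + 114 = -51*62 + 114 = -3162 + 114 = -3048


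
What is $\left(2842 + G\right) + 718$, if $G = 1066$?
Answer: $4626$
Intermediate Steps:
$\left(2842 + G\right) + 718 = \left(2842 + 1066\right) + 718 = 3908 + 718 = 4626$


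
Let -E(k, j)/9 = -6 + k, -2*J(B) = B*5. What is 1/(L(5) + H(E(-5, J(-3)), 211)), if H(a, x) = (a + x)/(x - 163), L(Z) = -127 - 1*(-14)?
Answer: -24/2557 ≈ -0.0093860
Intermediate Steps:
J(B) = -5*B/2 (J(B) = -B*5/2 = -5*B/2)
E(k, j) = 54 - 9*k (E(k, j) = -9*(-6 + k) = 54 - 9*k)
L(Z) = -113 (L(Z) = -127 + 14 = -113)
H(a, x) = (a + x)/(-163 + x)
1/(L(5) + H(E(-5, J(-3)), 211)) = 1/(-113 + ((54 - 9*(-5)) + 211)/(-163 + 211)) = 1/(-113 + ((54 + 45) + 211)/48) = 1/(-113 + (99 + 211)/48) = 1/(-113 + (1/48)*310) = 1/(-113 + 155/24) = 1/(-2557/24) = -24/2557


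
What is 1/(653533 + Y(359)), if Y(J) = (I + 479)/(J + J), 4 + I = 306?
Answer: 718/469237475 ≈ 1.5301e-6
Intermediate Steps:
I = 302 (I = -4 + 306 = 302)
Y(J) = 781/(2*J) (Y(J) = (302 + 479)/(J + J) = 781/((2*J)) = 781*(1/(2*J)) = 781/(2*J))
1/(653533 + Y(359)) = 1/(653533 + (781/2)/359) = 1/(653533 + (781/2)*(1/359)) = 1/(653533 + 781/718) = 1/(469237475/718) = 718/469237475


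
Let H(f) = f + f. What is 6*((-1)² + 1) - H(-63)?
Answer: 138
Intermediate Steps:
H(f) = 2*f
6*((-1)² + 1) - H(-63) = 6*((-1)² + 1) - 2*(-63) = 6*(1 + 1) - 1*(-126) = 6*2 + 126 = 12 + 126 = 138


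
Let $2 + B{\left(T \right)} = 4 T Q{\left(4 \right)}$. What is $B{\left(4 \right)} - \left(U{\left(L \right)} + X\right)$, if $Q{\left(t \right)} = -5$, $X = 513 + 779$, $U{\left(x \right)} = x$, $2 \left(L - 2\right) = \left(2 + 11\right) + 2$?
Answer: $- \frac{2767}{2} \approx -1383.5$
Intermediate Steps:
$L = \frac{19}{2}$ ($L = 2 + \frac{\left(2 + 11\right) + 2}{2} = 2 + \frac{13 + 2}{2} = 2 + \frac{1}{2} \cdot 15 = 2 + \frac{15}{2} = \frac{19}{2} \approx 9.5$)
$X = 1292$
$B{\left(T \right)} = -2 - 20 T$ ($B{\left(T \right)} = -2 + 4 T \left(-5\right) = -2 - 20 T$)
$B{\left(4 \right)} - \left(U{\left(L \right)} + X\right) = \left(-2 - 80\right) - \left(\frac{19}{2} + 1292\right) = \left(-2 - 80\right) - \frac{2603}{2} = -82 - \frac{2603}{2} = - \frac{2767}{2}$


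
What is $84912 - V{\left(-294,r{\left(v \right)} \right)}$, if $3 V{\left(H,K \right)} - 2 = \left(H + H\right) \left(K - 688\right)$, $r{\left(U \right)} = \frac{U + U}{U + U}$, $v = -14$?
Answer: $- \frac{149222}{3} \approx -49741.0$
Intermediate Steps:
$r{\left(U \right)} = 1$ ($r{\left(U \right)} = \frac{2 U}{2 U} = 2 U \frac{1}{2 U} = 1$)
$V{\left(H,K \right)} = \frac{2}{3} + \frac{2 H \left(-688 + K\right)}{3}$ ($V{\left(H,K \right)} = \frac{2}{3} + \frac{\left(H + H\right) \left(K - 688\right)}{3} = \frac{2}{3} + \frac{2 H \left(-688 + K\right)}{3}$)
$84912 - V{\left(-294,r{\left(v \right)} \right)} = 84912 - \left(\frac{2}{3} - -134848 + \frac{2}{3} \left(-294\right) 1\right) = 84912 - \left(\frac{2}{3} + 134848 - 196\right) = 84912 - \frac{403958}{3} = - \frac{149222}{3}$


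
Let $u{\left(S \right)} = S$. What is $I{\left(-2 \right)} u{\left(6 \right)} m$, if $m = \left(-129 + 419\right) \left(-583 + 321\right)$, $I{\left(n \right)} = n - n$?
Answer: $0$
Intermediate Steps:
$I{\left(n \right)} = 0$
$m = -75980$ ($m = 290 \left(-262\right) = -75980$)
$I{\left(-2 \right)} u{\left(6 \right)} m = 0 \cdot 6 \left(-75980\right) = 0 \left(-75980\right) = 0$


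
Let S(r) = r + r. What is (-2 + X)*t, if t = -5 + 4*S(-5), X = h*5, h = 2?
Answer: -360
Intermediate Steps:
X = 10 (X = 2*5 = 10)
S(r) = 2*r
t = -45 (t = -5 + 4*(2*(-5)) = -5 + 4*(-10) = -5 - 40 = -45)
(-2 + X)*t = (-2 + 10)*(-45) = 8*(-45) = -360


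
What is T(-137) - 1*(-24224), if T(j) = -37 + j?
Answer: 24050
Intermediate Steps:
T(-137) - 1*(-24224) = (-37 - 137) - 1*(-24224) = -174 + 24224 = 24050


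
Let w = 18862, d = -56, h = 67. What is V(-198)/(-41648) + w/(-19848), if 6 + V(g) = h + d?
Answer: -98207977/103328688 ≈ -0.95044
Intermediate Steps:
V(g) = 5 (V(g) = -6 + (67 - 56) = -6 + 11 = 5)
V(-198)/(-41648) + w/(-19848) = 5/(-41648) + 18862/(-19848) = 5*(-1/41648) + 18862*(-1/19848) = -5/41648 - 9431/9924 = -98207977/103328688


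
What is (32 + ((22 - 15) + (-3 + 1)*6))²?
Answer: 729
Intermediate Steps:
(32 + ((22 - 15) + (-3 + 1)*6))² = (32 + (7 - 2*6))² = (32 + (7 - 12))² = (32 - 5)² = 27² = 729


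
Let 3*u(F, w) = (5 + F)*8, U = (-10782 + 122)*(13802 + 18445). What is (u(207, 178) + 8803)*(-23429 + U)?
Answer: -9661837099145/3 ≈ -3.2206e+12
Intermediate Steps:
U = -343753020 (U = -10660*32247 = -343753020)
u(F, w) = 40/3 + 8*F/3 (u(F, w) = ((5 + F)*8)/3 = (40 + 8*F)/3 = 40/3 + 8*F/3)
(u(207, 178) + 8803)*(-23429 + U) = ((40/3 + (8/3)*207) + 8803)*(-23429 - 343753020) = ((40/3 + 552) + 8803)*(-343776449) = (1696/3 + 8803)*(-343776449) = (28105/3)*(-343776449) = -9661837099145/3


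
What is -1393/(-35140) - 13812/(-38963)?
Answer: 77089877/195594260 ≈ 0.39413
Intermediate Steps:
-1393/(-35140) - 13812/(-38963) = -1393*(-1/35140) - 13812*(-1/38963) = 199/5020 + 13812/38963 = 77089877/195594260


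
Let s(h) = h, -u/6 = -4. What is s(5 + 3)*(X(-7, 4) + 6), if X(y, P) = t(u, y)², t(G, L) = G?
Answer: 4656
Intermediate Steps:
u = 24 (u = -6*(-4) = 24)
X(y, P) = 576 (X(y, P) = 24² = 576)
s(5 + 3)*(X(-7, 4) + 6) = (5 + 3)*(576 + 6) = 8*582 = 4656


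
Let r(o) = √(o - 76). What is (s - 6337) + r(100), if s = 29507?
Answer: 23170 + 2*√6 ≈ 23175.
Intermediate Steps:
r(o) = √(-76 + o)
(s - 6337) + r(100) = (29507 - 6337) + √(-76 + 100) = 23170 + √24 = 23170 + 2*√6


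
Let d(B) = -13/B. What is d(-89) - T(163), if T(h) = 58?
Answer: -5149/89 ≈ -57.854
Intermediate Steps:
d(-89) - T(163) = -13/(-89) - 1*58 = -13*(-1/89) - 58 = 13/89 - 58 = -5149/89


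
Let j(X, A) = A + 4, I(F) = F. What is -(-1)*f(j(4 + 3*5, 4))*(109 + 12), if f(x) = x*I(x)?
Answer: 7744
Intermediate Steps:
j(X, A) = 4 + A
f(x) = x**2 (f(x) = x*x = x**2)
-(-1)*f(j(4 + 3*5, 4))*(109 + 12) = -(-1)*(4 + 4)**2*(109 + 12) = -(-1)*8**2*121 = -(-1)*64*121 = -(-1)*7744 = -1*(-7744) = 7744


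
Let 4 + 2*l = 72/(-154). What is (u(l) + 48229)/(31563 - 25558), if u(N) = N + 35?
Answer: 3716156/462385 ≈ 8.0369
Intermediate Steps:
l = -172/77 (l = -2 + (72/(-154))/2 = -2 + (72*(-1/154))/2 = -2 + (½)*(-36/77) = -2 - 18/77 = -172/77 ≈ -2.2338)
u(N) = 35 + N
(u(l) + 48229)/(31563 - 25558) = ((35 - 172/77) + 48229)/(31563 - 25558) = (2523/77 + 48229)/6005 = (3716156/77)*(1/6005) = 3716156/462385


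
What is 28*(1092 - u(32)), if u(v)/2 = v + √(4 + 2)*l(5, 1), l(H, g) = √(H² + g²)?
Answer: 28784 - 112*√39 ≈ 28085.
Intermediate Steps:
u(v) = 2*v + 4*√39 (u(v) = 2*(v + √(4 + 2)*√(5² + 1²)) = 2*(v + √6*√(25 + 1)) = 2*(v + √6*√26) = 2*(v + 2*√39) = 2*v + 4*√39)
28*(1092 - u(32)) = 28*(1092 - (2*32 + 4*√39)) = 28*(1092 - (64 + 4*√39)) = 28*(1092 + (-64 - 4*√39)) = 28*(1028 - 4*√39) = 28784 - 112*√39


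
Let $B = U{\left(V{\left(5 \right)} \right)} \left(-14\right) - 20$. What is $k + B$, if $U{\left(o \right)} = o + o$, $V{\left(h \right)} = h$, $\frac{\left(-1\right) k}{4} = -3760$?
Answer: $14880$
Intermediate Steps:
$k = 15040$ ($k = \left(-4\right) \left(-3760\right) = 15040$)
$U{\left(o \right)} = 2 o$
$B = -160$ ($B = 2 \cdot 5 \left(-14\right) - 20 = 10 \left(-14\right) - 20 = -140 - 20 = -160$)
$k + B = 15040 - 160 = 14880$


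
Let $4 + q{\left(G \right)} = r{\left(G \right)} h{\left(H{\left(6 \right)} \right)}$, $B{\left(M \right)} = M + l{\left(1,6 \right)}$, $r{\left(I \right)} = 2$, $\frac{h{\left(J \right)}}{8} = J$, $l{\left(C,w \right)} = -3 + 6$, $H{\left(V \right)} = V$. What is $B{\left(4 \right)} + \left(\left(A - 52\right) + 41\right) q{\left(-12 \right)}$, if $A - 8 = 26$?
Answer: $2123$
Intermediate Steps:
$l{\left(C,w \right)} = 3$
$A = 34$ ($A = 8 + 26 = 34$)
$h{\left(J \right)} = 8 J$
$B{\left(M \right)} = 3 + M$ ($B{\left(M \right)} = M + 3 = 3 + M$)
$q{\left(G \right)} = 92$ ($q{\left(G \right)} = -4 + 2 \cdot 8 \cdot 6 = -4 + 2 \cdot 48 = -4 + 96 = 92$)
$B{\left(4 \right)} + \left(\left(A - 52\right) + 41\right) q{\left(-12 \right)} = \left(3 + 4\right) + \left(\left(34 - 52\right) + 41\right) 92 = 7 + \left(-18 + 41\right) 92 = 7 + 23 \cdot 92 = 7 + 2116 = 2123$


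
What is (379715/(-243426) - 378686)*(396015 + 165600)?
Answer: -17257005808416955/81142 ≈ -2.1268e+11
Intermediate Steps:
(379715/(-243426) - 378686)*(396015 + 165600) = (379715*(-1/243426) - 378686)*561615 = (-379715/243426 - 378686)*561615 = -92182397951/243426*561615 = -17257005808416955/81142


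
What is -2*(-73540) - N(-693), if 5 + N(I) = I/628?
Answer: 92370073/628 ≈ 1.4709e+5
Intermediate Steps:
N(I) = -5 + I/628
-2*(-73540) - N(-693) = -2*(-73540) - (-5 + (1/628)*(-693)) = 147080 - (-5 - 693/628) = 147080 - 1*(-3833/628) = 147080 + 3833/628 = 92370073/628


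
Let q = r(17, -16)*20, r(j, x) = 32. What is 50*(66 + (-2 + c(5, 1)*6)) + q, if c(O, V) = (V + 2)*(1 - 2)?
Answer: 2940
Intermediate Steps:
c(O, V) = -2 - V (c(O, V) = (2 + V)*(-1) = -2 - V)
q = 640 (q = 32*20 = 640)
50*(66 + (-2 + c(5, 1)*6)) + q = 50*(66 + (-2 + (-2 - 1*1)*6)) + 640 = 50*(66 + (-2 + (-2 - 1)*6)) + 640 = 50*(66 + (-2 - 3*6)) + 640 = 50*(66 + (-2 - 18)) + 640 = 50*(66 - 20) + 640 = 50*46 + 640 = 2300 + 640 = 2940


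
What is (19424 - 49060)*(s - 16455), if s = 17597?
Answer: -33844312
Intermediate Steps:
(19424 - 49060)*(s - 16455) = (19424 - 49060)*(17597 - 16455) = -29636*1142 = -33844312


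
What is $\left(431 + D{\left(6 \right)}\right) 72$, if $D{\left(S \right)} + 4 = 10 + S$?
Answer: $31896$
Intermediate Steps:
$D{\left(S \right)} = 6 + S$ ($D{\left(S \right)} = -4 + \left(10 + S\right) = 6 + S$)
$\left(431 + D{\left(6 \right)}\right) 72 = \left(431 + \left(6 + 6\right)\right) 72 = \left(431 + 12\right) 72 = 443 \cdot 72 = 31896$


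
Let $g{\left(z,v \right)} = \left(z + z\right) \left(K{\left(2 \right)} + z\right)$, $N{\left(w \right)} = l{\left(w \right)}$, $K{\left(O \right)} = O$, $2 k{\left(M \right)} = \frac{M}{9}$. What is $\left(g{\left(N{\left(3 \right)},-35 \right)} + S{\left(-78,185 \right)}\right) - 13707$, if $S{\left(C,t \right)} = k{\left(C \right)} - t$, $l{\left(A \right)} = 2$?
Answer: $- \frac{41641}{3} \approx -13880.0$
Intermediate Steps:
$k{\left(M \right)} = \frac{M}{18}$ ($k{\left(M \right)} = \frac{M \frac{1}{9}}{2} = \frac{\frac{1}{9} M}{2} = \frac{M}{18}$)
$S{\left(C,t \right)} = - t + \frac{C}{18}$ ($S{\left(C,t \right)} = \frac{C}{18} - t = - t + \frac{C}{18}$)
$N{\left(w \right)} = 2$
$g{\left(z,v \right)} = 2 z \left(2 + z\right)$ ($g{\left(z,v \right)} = \left(z + z\right) \left(2 + z\right) = 2 z \left(2 + z\right)$)
$\left(g{\left(N{\left(3 \right)},-35 \right)} + S{\left(-78,185 \right)}\right) - 13707 = \left(2 \cdot 2 \left(2 + 2\right) + \left(\left(-1\right) 185 + \frac{1}{18} \left(-78\right)\right)\right) - 13707 = \left(2 \cdot 2 \cdot 4 - \frac{568}{3}\right) - 13707 = \left(16 - \frac{568}{3}\right) - 13707 = - \frac{520}{3} - 13707 = - \frac{41641}{3}$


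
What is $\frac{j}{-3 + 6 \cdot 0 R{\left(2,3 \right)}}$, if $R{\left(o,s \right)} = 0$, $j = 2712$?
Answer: $-904$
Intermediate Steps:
$\frac{j}{-3 + 6 \cdot 0 R{\left(2,3 \right)}} = \frac{2712}{-3 + 6 \cdot 0 \cdot 0} = \frac{2712}{-3 + 0 \cdot 0} = \frac{2712}{-3 + 0} = \frac{2712}{-3} = 2712 \left(- \frac{1}{3}\right) = -904$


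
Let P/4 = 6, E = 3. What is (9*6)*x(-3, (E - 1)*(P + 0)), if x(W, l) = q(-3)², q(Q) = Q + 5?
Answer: 216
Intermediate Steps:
P = 24 (P = 4*6 = 24)
q(Q) = 5 + Q
x(W, l) = 4 (x(W, l) = (5 - 3)² = 2² = 4)
(9*6)*x(-3, (E - 1)*(P + 0)) = (9*6)*4 = 54*4 = 216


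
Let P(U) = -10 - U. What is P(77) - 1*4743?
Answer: -4830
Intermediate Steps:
P(77) - 1*4743 = (-10 - 1*77) - 1*4743 = (-10 - 77) - 4743 = -87 - 4743 = -4830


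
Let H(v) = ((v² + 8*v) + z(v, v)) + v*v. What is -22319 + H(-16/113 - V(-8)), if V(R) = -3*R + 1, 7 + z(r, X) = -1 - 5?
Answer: -271583010/12769 ≈ -21269.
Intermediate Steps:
z(r, X) = -13 (z(r, X) = -7 + (-1 - 5) = -7 - 6 = -13)
V(R) = 1 - 3*R
H(v) = -13 + 2*v² + 8*v (H(v) = ((v² + 8*v) - 13) + v*v = (-13 + v² + 8*v) + v² = -13 + 2*v² + 8*v)
-22319 + H(-16/113 - V(-8)) = -22319 + (-13 + 2*(-16/113 - (1 - 3*(-8)))² + 8*(-16/113 - (1 - 3*(-8)))) = -22319 + (-13 + 2*(-16*1/113 - (1 + 24))² + 8*(-16*1/113 - (1 + 24))) = -22319 + (-13 + 2*(-16/113 - 1*25)² + 8*(-16/113 - 1*25)) = -22319 + (-13 + 2*(-16/113 - 25)² + 8*(-16/113 - 25)) = -22319 + (-13 + 2*(-2841/113)² + 8*(-2841/113)) = -22319 + (-13 + 2*(8071281/12769) - 22728/113) = -22319 + (-13 + 16142562/12769 - 22728/113) = -22319 + 13408301/12769 = -271583010/12769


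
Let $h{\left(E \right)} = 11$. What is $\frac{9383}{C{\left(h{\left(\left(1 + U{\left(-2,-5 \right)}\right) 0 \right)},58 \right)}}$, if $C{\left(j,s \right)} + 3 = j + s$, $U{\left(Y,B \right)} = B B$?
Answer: $\frac{853}{6} \approx 142.17$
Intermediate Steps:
$U{\left(Y,B \right)} = B^{2}$
$C{\left(j,s \right)} = -3 + j + s$ ($C{\left(j,s \right)} = -3 + \left(j + s\right) = -3 + j + s$)
$\frac{9383}{C{\left(h{\left(\left(1 + U{\left(-2,-5 \right)}\right) 0 \right)},58 \right)}} = \frac{9383}{-3 + 11 + 58} = \frac{9383}{66} = 9383 \cdot \frac{1}{66} = \frac{853}{6}$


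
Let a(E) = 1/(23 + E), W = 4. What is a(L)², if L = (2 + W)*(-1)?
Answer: 1/289 ≈ 0.0034602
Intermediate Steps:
L = -6 (L = (2 + 4)*(-1) = 6*(-1) = -6)
a(L)² = (1/(23 - 6))² = (1/17)² = 1/289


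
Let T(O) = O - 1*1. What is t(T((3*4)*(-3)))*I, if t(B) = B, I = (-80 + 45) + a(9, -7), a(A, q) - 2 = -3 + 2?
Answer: 1258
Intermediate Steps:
a(A, q) = 1 (a(A, q) = 2 + (-3 + 2) = 2 - 1 = 1)
I = -34 (I = (-80 + 45) + 1 = -35 + 1 = -34)
T(O) = -1 + O (T(O) = O - 1 = -1 + O)
t(T((3*4)*(-3)))*I = (-1 + (3*4)*(-3))*(-34) = (-1 + 12*(-3))*(-34) = (-1 - 36)*(-34) = -37*(-34) = 1258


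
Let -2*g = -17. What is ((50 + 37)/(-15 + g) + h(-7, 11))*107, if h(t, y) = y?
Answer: -3317/13 ≈ -255.15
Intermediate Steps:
g = 17/2 (g = -½*(-17) = 17/2 ≈ 8.5000)
((50 + 37)/(-15 + g) + h(-7, 11))*107 = ((50 + 37)/(-15 + 17/2) + 11)*107 = (87/(-13/2) + 11)*107 = (87*(-2/13) + 11)*107 = (-174/13 + 11)*107 = -31/13*107 = -3317/13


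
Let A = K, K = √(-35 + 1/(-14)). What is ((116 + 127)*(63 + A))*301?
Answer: 4608009 + 10449*I*√6874/2 ≈ 4.608e+6 + 4.3316e+5*I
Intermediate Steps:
K = I*√6874/14 (K = √(-35 - 1/14) = √(-491/14) = I*√6874/14 ≈ 5.9221*I)
A = I*√6874/14 ≈ 5.9221*I
((116 + 127)*(63 + A))*301 = ((116 + 127)*(63 + I*√6874/14))*301 = (243*(63 + I*√6874/14))*301 = (15309 + 243*I*√6874/14)*301 = 4608009 + 10449*I*√6874/2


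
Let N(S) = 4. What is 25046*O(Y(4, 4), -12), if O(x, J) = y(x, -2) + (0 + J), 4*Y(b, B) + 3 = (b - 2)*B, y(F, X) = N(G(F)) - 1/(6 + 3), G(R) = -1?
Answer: -1828358/9 ≈ -2.0315e+5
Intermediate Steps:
y(F, X) = 35/9 (y(F, X) = 4 - 1/(6 + 3) = 4 - 1/9 = 4 - 1*⅑ = 4 - ⅑ = 35/9)
Y(b, B) = -¾ + B*(-2 + b)/4 (Y(b, B) = -¾ + ((b - 2)*B)/4 = -¾ + ((-2 + b)*B)/4 = -¾ + (B*(-2 + b))/4 = -¾ + B*(-2 + b)/4)
O(x, J) = 35/9 + J (O(x, J) = 35/9 + (0 + J) = 35/9 + J)
25046*O(Y(4, 4), -12) = 25046*(35/9 - 12) = 25046*(-73/9) = -1828358/9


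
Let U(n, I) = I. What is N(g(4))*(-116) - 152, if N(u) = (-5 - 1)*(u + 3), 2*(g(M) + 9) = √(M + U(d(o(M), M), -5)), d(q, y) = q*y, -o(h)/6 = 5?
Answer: -4328 + 348*I ≈ -4328.0 + 348.0*I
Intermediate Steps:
o(h) = -30 (o(h) = -6*5 = -30)
g(M) = -9 + √(-5 + M)/2 (g(M) = -9 + √(M - 5)/2 = -9 + √(-5 + M)/2)
N(u) = -18 - 6*u (N(u) = -6*(3 + u) = -18 - 6*u)
N(g(4))*(-116) - 152 = (-18 - 6*(-9 + √(-5 + 4)/2))*(-116) - 152 = (-18 - 6*(-9 + √(-1)/2))*(-116) - 152 = (-18 - 6*(-9 + I/2))*(-116) - 152 = (-18 + (54 - 3*I))*(-116) - 152 = (36 - 3*I)*(-116) - 152 = (-4176 + 348*I) - 152 = -4328 + 348*I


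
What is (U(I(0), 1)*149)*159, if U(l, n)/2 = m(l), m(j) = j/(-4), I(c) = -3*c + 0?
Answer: 0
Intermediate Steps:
I(c) = -3*c
m(j) = -j/4 (m(j) = j*(-1/4) = -j/4)
U(l, n) = -l/2 (U(l, n) = 2*(-l/4) = -l/2)
(U(I(0), 1)*149)*159 = (-(-3)*0/2*149)*159 = (-1/2*0*149)*159 = (0*149)*159 = 0*159 = 0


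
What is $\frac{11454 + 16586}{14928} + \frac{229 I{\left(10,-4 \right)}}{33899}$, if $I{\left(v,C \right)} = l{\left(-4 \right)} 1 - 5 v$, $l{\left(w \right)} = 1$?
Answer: $\frac{314719}{203394} \approx 1.5473$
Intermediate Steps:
$I{\left(v,C \right)} = 1 - 5 v$ ($I{\left(v,C \right)} = 1 \cdot 1 - 5 v = 1 - 5 v$)
$\frac{11454 + 16586}{14928} + \frac{229 I{\left(10,-4 \right)}}{33899} = \frac{11454 + 16586}{14928} + \frac{229 \left(1 - 50\right)}{33899} = 28040 \cdot \frac{1}{14928} + 229 \left(1 - 50\right) \frac{1}{33899} = \frac{3505}{1866} + 229 \left(-49\right) \frac{1}{33899} = \frac{3505}{1866} - \frac{11221}{33899} = \frac{314719}{203394}$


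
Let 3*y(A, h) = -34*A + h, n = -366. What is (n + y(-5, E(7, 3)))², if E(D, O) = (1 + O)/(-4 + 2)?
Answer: 96100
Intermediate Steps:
E(D, O) = -½ - O/2 (E(D, O) = (1 + O)/(-2) = (1 + O)*(-½) = -½ - O/2)
y(A, h) = -34*A/3 + h/3 (y(A, h) = (-34*A + h)/3 = (h - 34*A)/3 = -34*A/3 + h/3)
(n + y(-5, E(7, 3)))² = (-366 + (-34/3*(-5) + (-½ - ½*3)/3))² = (-366 + (170/3 + (-½ - 3/2)/3))² = (-366 + (170/3 + (⅓)*(-2)))² = (-366 + (170/3 - ⅔))² = (-366 + 56)² = (-310)² = 96100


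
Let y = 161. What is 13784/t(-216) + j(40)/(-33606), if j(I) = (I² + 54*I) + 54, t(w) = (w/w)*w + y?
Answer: -231717437/924165 ≈ -250.73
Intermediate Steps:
t(w) = 161 + w (t(w) = (w/w)*w + 161 = 1*w + 161 = w + 161 = 161 + w)
j(I) = 54 + I² + 54*I
13784/t(-216) + j(40)/(-33606) = 13784/(161 - 216) + (54 + 40² + 54*40)/(-33606) = 13784/(-55) + (54 + 1600 + 2160)*(-1/33606) = 13784*(-1/55) + 3814*(-1/33606) = -13784/55 - 1907/16803 = -231717437/924165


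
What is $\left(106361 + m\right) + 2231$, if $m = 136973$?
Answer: $245565$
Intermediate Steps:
$\left(106361 + m\right) + 2231 = \left(106361 + 136973\right) + 2231 = 243334 + 2231 = 245565$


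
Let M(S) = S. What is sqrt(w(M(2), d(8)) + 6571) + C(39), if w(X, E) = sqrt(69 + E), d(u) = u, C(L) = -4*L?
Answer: -156 + sqrt(6571 + sqrt(77)) ≈ -74.884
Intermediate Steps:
sqrt(w(M(2), d(8)) + 6571) + C(39) = sqrt(sqrt(69 + 8) + 6571) - 4*39 = sqrt(sqrt(77) + 6571) - 156 = sqrt(6571 + sqrt(77)) - 156 = -156 + sqrt(6571 + sqrt(77))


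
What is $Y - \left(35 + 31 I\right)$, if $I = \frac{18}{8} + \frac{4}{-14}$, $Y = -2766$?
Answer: $- \frac{80133}{28} \approx -2861.9$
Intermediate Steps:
$I = \frac{55}{28}$ ($I = 18 \cdot \frac{1}{8} + 4 \left(- \frac{1}{14}\right) = \frac{9}{4} - \frac{2}{7} = \frac{55}{28} \approx 1.9643$)
$Y - \left(35 + 31 I\right) = -2766 - \frac{2685}{28} = - \frac{80133}{28}$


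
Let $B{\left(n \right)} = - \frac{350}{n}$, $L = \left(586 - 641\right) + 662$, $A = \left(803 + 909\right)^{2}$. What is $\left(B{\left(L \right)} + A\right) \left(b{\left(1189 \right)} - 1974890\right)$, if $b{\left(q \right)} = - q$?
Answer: $- \frac{3515607879737982}{607} \approx -5.7918 \cdot 10^{12}$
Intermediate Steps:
$A = 2930944$ ($A = 1712^{2} = 2930944$)
$L = 607$ ($L = -55 + 662 = 607$)
$\left(B{\left(L \right)} + A\right) \left(b{\left(1189 \right)} - 1974890\right) = \left(- \frac{350}{607} + 2930944\right) \left(\left(-1\right) 1189 - 1974890\right) = \left(\left(-350\right) \frac{1}{607} + 2930944\right) \left(-1189 - 1974890\right) = \left(- \frac{350}{607} + 2930944\right) \left(-1976079\right) = \frac{1779082658}{607} \left(-1976079\right) = - \frac{3515607879737982}{607}$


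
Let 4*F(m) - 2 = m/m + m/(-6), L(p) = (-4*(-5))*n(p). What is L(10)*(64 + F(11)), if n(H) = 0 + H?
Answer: 38575/3 ≈ 12858.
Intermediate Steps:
n(H) = H
L(p) = 20*p (L(p) = (-4*(-5))*p = 20*p)
F(m) = ¾ - m/24 (F(m) = ½ + (m/m + m/(-6))/4 = ½ + (1 + m*(-⅙))/4 = ½ + (1 - m/6)/4 = ½ + (¼ - m/24) = ¾ - m/24)
L(10)*(64 + F(11)) = (20*10)*(64 + (¾ - 1/24*11)) = 200*(64 + (¾ - 11/24)) = 200*(64 + 7/24) = 200*(1543/24) = 38575/3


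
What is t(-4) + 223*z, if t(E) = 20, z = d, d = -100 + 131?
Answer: 6933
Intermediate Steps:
d = 31
z = 31
t(-4) + 223*z = 20 + 223*31 = 20 + 6913 = 6933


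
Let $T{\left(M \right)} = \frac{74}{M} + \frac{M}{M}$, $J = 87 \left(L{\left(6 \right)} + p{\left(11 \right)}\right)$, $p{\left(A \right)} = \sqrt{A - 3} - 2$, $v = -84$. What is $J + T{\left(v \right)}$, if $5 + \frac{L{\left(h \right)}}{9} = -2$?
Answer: $- \frac{237505}{42} + 174 \sqrt{2} \approx -5408.8$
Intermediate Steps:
$L{\left(h \right)} = -63$ ($L{\left(h \right)} = -45 + 9 \left(-2\right) = -45 - 18 = -63$)
$p{\left(A \right)} = -2 + \sqrt{-3 + A}$ ($p{\left(A \right)} = \sqrt{-3 + A} - 2 = -2 + \sqrt{-3 + A}$)
$J = -5655 + 174 \sqrt{2}$ ($J = 87 \left(-63 - \left(2 - \sqrt{-3 + 11}\right)\right) = 87 \left(-63 - \left(2 - \sqrt{8}\right)\right) = 87 \left(-63 - \left(2 - 2 \sqrt{2}\right)\right) = 87 \left(-65 + 2 \sqrt{2}\right) = -5655 + 174 \sqrt{2} \approx -5408.9$)
$T{\left(M \right)} = 1 + \frac{74}{M}$ ($T{\left(M \right)} = \frac{74}{M} + 1 = 1 + \frac{74}{M}$)
$J + T{\left(v \right)} = \left(-5655 + 174 \sqrt{2}\right) + \frac{74 - 84}{-84} = \left(-5655 + 174 \sqrt{2}\right) - - \frac{5}{42} = \left(-5655 + 174 \sqrt{2}\right) + \frac{5}{42} = - \frac{237505}{42} + 174 \sqrt{2}$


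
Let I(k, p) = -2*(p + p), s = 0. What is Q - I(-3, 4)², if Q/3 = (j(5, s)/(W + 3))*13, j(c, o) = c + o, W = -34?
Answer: -8131/31 ≈ -262.29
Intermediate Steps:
I(k, p) = -4*p
Q = -195/31 (Q = 3*(((5 + 0)/(-34 + 3))*13) = 3*((5/(-31))*13) = 3*((5*(-1/31))*13) = 3*(-5/31*13) = 3*(-65/31) = -195/31 ≈ -6.2903)
Q - I(-3, 4)² = -195/31 - (-4*4)² = -195/31 - 1*(-16)² = -195/31 - 1*256 = -195/31 - 256 = -8131/31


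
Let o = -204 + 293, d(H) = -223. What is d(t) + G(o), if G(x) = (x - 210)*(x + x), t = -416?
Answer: -21761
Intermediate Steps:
o = 89
G(x) = 2*x*(-210 + x) (G(x) = (-210 + x)*(2*x) = 2*x*(-210 + x))
d(t) + G(o) = -223 + 2*89*(-210 + 89) = -223 + 2*89*(-121) = -223 - 21538 = -21761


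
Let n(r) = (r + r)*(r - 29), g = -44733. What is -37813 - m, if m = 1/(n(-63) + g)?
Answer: -1253160632/33141 ≈ -37813.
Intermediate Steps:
n(r) = 2*r*(-29 + r) (n(r) = (2*r)*(-29 + r) = 2*r*(-29 + r))
m = -1/33141 (m = 1/(2*(-63)*(-29 - 63) - 44733) = 1/(2*(-63)*(-92) - 44733) = 1/(11592 - 44733) = 1/(-33141) = -1/33141 ≈ -3.0174e-5)
-37813 - m = -37813 - 1*(-1/33141) = -37813 + 1/33141 = -1253160632/33141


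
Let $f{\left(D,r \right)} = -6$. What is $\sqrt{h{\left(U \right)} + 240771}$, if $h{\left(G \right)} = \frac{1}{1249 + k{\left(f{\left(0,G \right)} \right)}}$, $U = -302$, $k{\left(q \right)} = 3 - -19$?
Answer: $\frac{\sqrt{388951346282}}{1271} \approx 490.68$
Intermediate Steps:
$k{\left(q \right)} = 22$ ($k{\left(q \right)} = 3 + 19 = 22$)
$h{\left(G \right)} = \frac{1}{1271}$ ($h{\left(G \right)} = \frac{1}{1249 + 22} = \frac{1}{1271}$)
$\sqrt{h{\left(U \right)} + 240771} = \sqrt{\frac{1}{1271} + 240771} = \sqrt{\frac{306019942}{1271}} = \frac{\sqrt{388951346282}}{1271}$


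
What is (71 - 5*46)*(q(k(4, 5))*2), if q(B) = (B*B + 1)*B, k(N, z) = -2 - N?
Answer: 70596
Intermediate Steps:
q(B) = B*(1 + B²) (q(B) = (B² + 1)*B = (1 + B²)*B = B*(1 + B²))
(71 - 5*46)*(q(k(4, 5))*2) = (71 - 5*46)*(((-2 - 1*4) + (-2 - 1*4)³)*2) = (71 - 230)*(((-2 - 4) + (-2 - 4)³)*2) = -159*(-6 + (-6)³)*2 = -159*(-6 - 216)*2 = -(-35298)*2 = -159*(-444) = 70596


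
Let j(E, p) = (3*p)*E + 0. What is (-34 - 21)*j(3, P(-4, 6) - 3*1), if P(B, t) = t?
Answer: -1485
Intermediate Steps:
j(E, p) = 3*E*p (j(E, p) = 3*E*p + 0 = 3*E*p)
(-34 - 21)*j(3, P(-4, 6) - 3*1) = (-34 - 21)*(3*3*(6 - 3*1)) = -165*3*(6 - 3) = -165*3*3 = -55*27 = -1485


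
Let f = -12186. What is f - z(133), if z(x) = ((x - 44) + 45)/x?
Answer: -1620872/133 ≈ -12187.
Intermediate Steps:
z(x) = (1 + x)/x (z(x) = ((-44 + x) + 45)/x = (1 + x)/x)
f - z(133) = -12186 - (1 + 133)/133 = -12186 - 134/133 = -1620872/133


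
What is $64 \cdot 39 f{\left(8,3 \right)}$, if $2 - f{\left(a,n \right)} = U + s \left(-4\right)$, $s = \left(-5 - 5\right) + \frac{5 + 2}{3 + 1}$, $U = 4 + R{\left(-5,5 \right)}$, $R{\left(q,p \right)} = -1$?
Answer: $-84864$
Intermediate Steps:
$U = 3$ ($U = 4 - 1 = 3$)
$s = - \frac{33}{4}$ ($s = -10 + \frac{7}{4} = - \frac{33}{4} \approx -8.25$)
$f{\left(a,n \right)} = -34$ ($f{\left(a,n \right)} = 2 - \left(3 - -33\right) = 2 - \left(3 + 33\right) = 2 - 36 = -34$)
$64 \cdot 39 f{\left(8,3 \right)} = 64 \cdot 39 \left(-34\right) = 2496 \left(-34\right) = -84864$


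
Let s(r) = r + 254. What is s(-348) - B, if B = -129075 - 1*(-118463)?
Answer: 10518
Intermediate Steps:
s(r) = 254 + r
B = -10612 (B = -129075 + 118463 = -10612)
s(-348) - B = (254 - 348) - 1*(-10612) = -94 + 10612 = 10518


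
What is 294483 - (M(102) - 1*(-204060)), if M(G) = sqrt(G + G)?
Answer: 90423 - 2*sqrt(51) ≈ 90409.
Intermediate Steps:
M(G) = sqrt(2)*sqrt(G) (M(G) = sqrt(2*G) = sqrt(2)*sqrt(G))
294483 - (M(102) - 1*(-204060)) = 294483 - (sqrt(2)*sqrt(102) - 1*(-204060)) = 294483 - (2*sqrt(51) + 204060) = 294483 - (204060 + 2*sqrt(51)) = 294483 + (-204060 - 2*sqrt(51)) = 90423 - 2*sqrt(51)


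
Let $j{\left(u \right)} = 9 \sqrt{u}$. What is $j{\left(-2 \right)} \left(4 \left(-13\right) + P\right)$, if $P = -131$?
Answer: $- 1647 i \sqrt{2} \approx - 2329.2 i$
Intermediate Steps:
$j{\left(-2 \right)} \left(4 \left(-13\right) + P\right) = 9 \sqrt{-2} \left(4 \left(-13\right) - 131\right) = 9 i \sqrt{2} \left(-52 - 131\right) = 9 i \sqrt{2} \left(-183\right) = - 1647 i \sqrt{2}$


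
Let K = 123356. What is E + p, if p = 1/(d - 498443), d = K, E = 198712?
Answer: 74534287943/375087 ≈ 1.9871e+5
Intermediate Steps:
d = 123356
p = -1/375087 (p = 1/(123356 - 498443) = 1/(-375087) = -1/375087 ≈ -2.6660e-6)
E + p = 198712 - 1/375087 = 74534287943/375087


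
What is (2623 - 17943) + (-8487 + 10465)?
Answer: -13342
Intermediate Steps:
(2623 - 17943) + (-8487 + 10465) = -15320 + 1978 = -13342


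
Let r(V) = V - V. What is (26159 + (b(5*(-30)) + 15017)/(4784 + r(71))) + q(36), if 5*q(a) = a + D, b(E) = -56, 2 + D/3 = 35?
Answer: 125288785/4784 ≈ 26189.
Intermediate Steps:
D = 99 (D = -6 + 3*35 = -6 + 105 = 99)
r(V) = 0
q(a) = 99/5 + a/5 (q(a) = (a + 99)/5 = (99 + a)/5 = 99/5 + a/5)
(26159 + (b(5*(-30)) + 15017)/(4784 + r(71))) + q(36) = (26159 + (-56 + 15017)/(4784 + 0)) + (99/5 + (1/5)*36) = (26159 + 14961/4784) + (99/5 + 36/5) = (26159 + 14961*(1/4784)) + 27 = (26159 + 14961/4784) + 27 = 125159617/4784 + 27 = 125288785/4784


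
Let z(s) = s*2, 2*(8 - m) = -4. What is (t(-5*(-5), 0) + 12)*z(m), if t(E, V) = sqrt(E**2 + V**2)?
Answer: 740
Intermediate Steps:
m = 10 (m = 8 - 1/2*(-4) = 8 + 2 = 10)
z(s) = 2*s
(t(-5*(-5), 0) + 12)*z(m) = (sqrt((-5*(-5))**2 + 0**2) + 12)*(2*10) = (sqrt(25**2 + 0) + 12)*20 = (sqrt(625 + 0) + 12)*20 = (sqrt(625) + 12)*20 = (25 + 12)*20 = 37*20 = 740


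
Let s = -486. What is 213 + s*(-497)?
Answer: 241755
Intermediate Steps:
213 + s*(-497) = 213 - 486*(-497) = 213 + 241542 = 241755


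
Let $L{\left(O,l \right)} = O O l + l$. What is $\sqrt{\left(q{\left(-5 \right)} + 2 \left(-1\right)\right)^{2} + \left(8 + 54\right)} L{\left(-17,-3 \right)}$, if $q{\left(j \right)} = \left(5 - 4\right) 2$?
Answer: $- 870 \sqrt{62} \approx -6850.4$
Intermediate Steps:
$q{\left(j \right)} = 2$ ($q{\left(j \right)} = 1 \cdot 2 = 2$)
$L{\left(O,l \right)} = l + l O^{2}$ ($L{\left(O,l \right)} = O^{2} l + l = l O^{2} + l = l + l O^{2}$)
$\sqrt{\left(q{\left(-5 \right)} + 2 \left(-1\right)\right)^{2} + \left(8 + 54\right)} L{\left(-17,-3 \right)} = \sqrt{\left(2 + 2 \left(-1\right)\right)^{2} + \left(8 + 54\right)} \left(- 3 \left(1 + \left(-17\right)^{2}\right)\right) = \sqrt{\left(2 - 2\right)^{2} + 62} \left(- 3 \left(1 + 289\right)\right) = \sqrt{0^{2} + 62} \left(\left(-3\right) 290\right) = \sqrt{0 + 62} \left(-870\right) = \sqrt{62} \left(-870\right) = - 870 \sqrt{62}$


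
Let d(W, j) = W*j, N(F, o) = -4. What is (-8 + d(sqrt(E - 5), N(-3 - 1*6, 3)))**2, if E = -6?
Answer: -112 + 64*I*sqrt(11) ≈ -112.0 + 212.26*I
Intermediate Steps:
(-8 + d(sqrt(E - 5), N(-3 - 1*6, 3)))**2 = (-8 + sqrt(-6 - 5)*(-4))**2 = (-8 + sqrt(-11)*(-4))**2 = (-8 + (I*sqrt(11))*(-4))**2 = (-8 - 4*I*sqrt(11))**2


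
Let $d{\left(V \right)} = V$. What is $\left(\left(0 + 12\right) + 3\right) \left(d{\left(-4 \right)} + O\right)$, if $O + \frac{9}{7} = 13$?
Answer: $\frac{810}{7} \approx 115.71$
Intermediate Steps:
$O = \frac{82}{7}$ ($O = - \frac{9}{7} + 13 = \frac{82}{7} \approx 11.714$)
$\left(\left(0 + 12\right) + 3\right) \left(d{\left(-4 \right)} + O\right) = \left(\left(0 + 12\right) + 3\right) \left(-4 + \frac{82}{7}\right) = \left(12 + 3\right) \frac{54}{7} = 15 \cdot \frac{54}{7} = \frac{810}{7}$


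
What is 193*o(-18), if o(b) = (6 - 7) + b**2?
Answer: 62339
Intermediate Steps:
o(b) = -1 + b**2
193*o(-18) = 193*(-1 + (-18)**2) = 193*(-1 + 324) = 193*323 = 62339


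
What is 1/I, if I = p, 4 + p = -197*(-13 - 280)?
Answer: 1/57717 ≈ 1.7326e-5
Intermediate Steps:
p = 57717 (p = -4 - 197*(-13 - 280) = -4 - 197*(-293) = -4 + 57721 = 57717)
I = 57717
1/I = 1/57717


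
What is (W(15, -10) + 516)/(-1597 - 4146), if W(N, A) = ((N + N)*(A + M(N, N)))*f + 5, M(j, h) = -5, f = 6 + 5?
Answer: 4429/5743 ≈ 0.77120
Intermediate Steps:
f = 11
W(N, A) = 5 + 22*N*(-5 + A) (W(N, A) = ((N + N)*(A - 5))*11 + 5 = ((2*N)*(-5 + A))*11 + 5 = (2*N*(-5 + A))*11 + 5 = 22*N*(-5 + A) + 5 = 5 + 22*N*(-5 + A))
(W(15, -10) + 516)/(-1597 - 4146) = ((5 - 110*15 + 22*(-10)*15) + 516)/(-1597 - 4146) = ((5 - 1650 - 3300) + 516)/(-5743) = (-4945 + 516)*(-1/5743) = -4429*(-1/5743) = 4429/5743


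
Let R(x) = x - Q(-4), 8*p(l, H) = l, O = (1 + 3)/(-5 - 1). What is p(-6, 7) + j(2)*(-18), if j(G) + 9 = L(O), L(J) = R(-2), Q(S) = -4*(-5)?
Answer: 2229/4 ≈ 557.25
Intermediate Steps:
Q(S) = 20
O = -⅔ (O = 4/(-6) = 4*(-⅙) = -⅔ ≈ -0.66667)
p(l, H) = l/8
R(x) = -20 + x (R(x) = x - 1*20 = x - 20 = -20 + x)
L(J) = -22 (L(J) = -20 - 2 = -22)
j(G) = -31 (j(G) = -9 - 22 = -31)
p(-6, 7) + j(2)*(-18) = (⅛)*(-6) - 31*(-18) = -¾ + 558 = 2229/4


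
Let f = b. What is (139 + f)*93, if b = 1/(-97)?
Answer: 1253826/97 ≈ 12926.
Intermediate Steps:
b = -1/97 ≈ -0.010309
f = -1/97 ≈ -0.010309
(139 + f)*93 = (139 - 1/97)*93 = (13482/97)*93 = 1253826/97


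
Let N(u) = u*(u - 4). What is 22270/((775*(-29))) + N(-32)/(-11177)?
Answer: -54960598/50240615 ≈ -1.0939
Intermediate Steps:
N(u) = u*(-4 + u)
22270/((775*(-29))) + N(-32)/(-11177) = 22270/((775*(-29))) - 32*(-4 - 32)/(-11177) = 22270/(-22475) - 32*(-36)*(-1/11177) = 22270*(-1/22475) + 1152*(-1/11177) = -4454/4495 - 1152/11177 = -54960598/50240615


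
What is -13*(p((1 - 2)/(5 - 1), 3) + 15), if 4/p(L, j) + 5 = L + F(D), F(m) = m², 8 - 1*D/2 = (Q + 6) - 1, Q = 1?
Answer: -8593/43 ≈ -199.84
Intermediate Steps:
D = 4 (D = 16 - 2*((1 + 6) - 1) = 16 - 2*(7 - 1) = 16 - 2*6 = 16 - 12 = 4)
p(L, j) = 4/(11 + L) (p(L, j) = 4/(-5 + (L + 4²)) = 4/(-5 + (L + 16)) = 4/(-5 + (16 + L)) = 4/(11 + L))
-13*(p((1 - 2)/(5 - 1), 3) + 15) = -13*(4/(11 + (1 - 2)/(5 - 1)) + 15) = -13*(4/(11 - 1/4) + 15) = -13*(4/(11 - 1*¼) + 15) = -13*(4/(11 - ¼) + 15) = -13*(4/(43/4) + 15) = -13*(4*(4/43) + 15) = -13*(16/43 + 15) = -13*661/43 = -8593/43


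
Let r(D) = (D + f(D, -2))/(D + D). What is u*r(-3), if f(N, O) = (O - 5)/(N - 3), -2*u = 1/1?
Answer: -11/72 ≈ -0.15278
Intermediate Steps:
u = -½ (u = -½/1 = -½*1 = -½ ≈ -0.50000)
f(N, O) = (-5 + O)/(-3 + N)
r(D) = (D - 7/(-3 + D))/(2*D) (r(D) = (D + (-5 - 2)/(-3 + D))/(D + D) = (D - 7/(-3 + D))/((2*D)) = (D - 7/(-3 + D))*(1/(2*D)) = (D - 7/(-3 + D))/(2*D))
u*r(-3) = -(-7 - 3*(-3 - 3))/(4*(-3)*(-3 - 3)) = -(-1)*(-7 - 3*(-6))/(4*3*(-6)) = -(-1)*(-1)*(-7 + 18)/(4*3*6) = -(-1)*(-1)*11/(4*3*6) = -½*11/36 = -11/72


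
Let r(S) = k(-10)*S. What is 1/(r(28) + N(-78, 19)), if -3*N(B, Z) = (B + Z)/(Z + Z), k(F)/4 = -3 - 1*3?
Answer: -114/76549 ≈ -0.0014892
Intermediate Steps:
k(F) = -24 (k(F) = 4*(-3 - 1*3) = 4*(-3 - 3) = 4*(-6) = -24)
r(S) = -24*S
N(B, Z) = -(B + Z)/(6*Z) (N(B, Z) = -(B + Z)/(3*(Z + Z)) = -(B + Z)/(3*(2*Z)) = -(B + Z)*1/(2*Z)/3 = -(B + Z)/(6*Z))
1/(r(28) + N(-78, 19)) = 1/(-24*28 + (1/6)*(-1*(-78) - 1*19)/19) = 1/(-672 + (1/6)*(1/19)*(78 - 19)) = 1/(-672 + (1/6)*(1/19)*59) = 1/(-672 + 59/114) = 1/(-76549/114) = -114/76549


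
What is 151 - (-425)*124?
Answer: 52851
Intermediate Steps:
151 - (-425)*124 = 151 - 85*(-620) = 151 + 52700 = 52851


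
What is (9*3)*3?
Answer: 81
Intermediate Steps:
(9*3)*3 = 27*3 = 81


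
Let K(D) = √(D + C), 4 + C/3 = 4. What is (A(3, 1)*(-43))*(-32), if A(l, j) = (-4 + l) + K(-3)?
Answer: -1376 + 1376*I*√3 ≈ -1376.0 + 2383.3*I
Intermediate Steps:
C = 0 (C = -12 + 3*4 = -12 + 12 = 0)
K(D) = √D (K(D) = √(D + 0) = √D)
A(l, j) = -4 + l + I*√3 (A(l, j) = (-4 + l) + √(-3) = (-4 + l) + I*√3 = -4 + l + I*√3)
(A(3, 1)*(-43))*(-32) = ((-4 + 3 + I*√3)*(-43))*(-32) = ((-1 + I*√3)*(-43))*(-32) = (43 - 43*I*√3)*(-32) = -1376 + 1376*I*√3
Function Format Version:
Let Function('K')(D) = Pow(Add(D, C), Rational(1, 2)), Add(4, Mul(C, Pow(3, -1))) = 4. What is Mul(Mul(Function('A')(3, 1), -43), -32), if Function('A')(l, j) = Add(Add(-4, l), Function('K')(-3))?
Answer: Add(-1376, Mul(1376, I, Pow(3, Rational(1, 2)))) ≈ Add(-1376.0, Mul(2383.3, I))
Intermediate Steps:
C = 0 (C = Add(-12, Mul(3, 4)) = Add(-12, 12) = 0)
Function('K')(D) = Pow(D, Rational(1, 2)) (Function('K')(D) = Pow(Add(D, 0), Rational(1, 2)) = Pow(D, Rational(1, 2)))
Function('A')(l, j) = Add(-4, l, Mul(I, Pow(3, Rational(1, 2)))) (Function('A')(l, j) = Add(Add(-4, l), Pow(-3, Rational(1, 2))) = Add(Add(-4, l), Mul(I, Pow(3, Rational(1, 2)))) = Add(-4, l, Mul(I, Pow(3, Rational(1, 2)))))
Mul(Mul(Function('A')(3, 1), -43), -32) = Mul(Mul(Add(-4, 3, Mul(I, Pow(3, Rational(1, 2)))), -43), -32) = Mul(Mul(Add(-1, Mul(I, Pow(3, Rational(1, 2)))), -43), -32) = Mul(Add(43, Mul(-43, I, Pow(3, Rational(1, 2)))), -32) = Add(-1376, Mul(1376, I, Pow(3, Rational(1, 2))))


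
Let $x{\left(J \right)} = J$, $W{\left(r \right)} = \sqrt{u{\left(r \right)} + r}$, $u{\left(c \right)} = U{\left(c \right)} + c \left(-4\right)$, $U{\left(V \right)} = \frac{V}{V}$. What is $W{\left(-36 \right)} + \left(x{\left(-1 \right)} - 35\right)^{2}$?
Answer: $1296 + \sqrt{109} \approx 1306.4$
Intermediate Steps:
$U{\left(V \right)} = 1$
$u{\left(c \right)} = 1 - 4 c$ ($u{\left(c \right)} = 1 + c \left(-4\right) = 1 - 4 c$)
$W{\left(r \right)} = \sqrt{1 - 3 r}$ ($W{\left(r \right)} = \sqrt{\left(1 - 4 r\right) + r} = \sqrt{1 - 3 r}$)
$W{\left(-36 \right)} + \left(x{\left(-1 \right)} - 35\right)^{2} = \sqrt{1 - -108} + \left(-1 - 35\right)^{2} = \sqrt{1 + 108} + \left(-36\right)^{2} = \sqrt{109} + 1296 = 1296 + \sqrt{109}$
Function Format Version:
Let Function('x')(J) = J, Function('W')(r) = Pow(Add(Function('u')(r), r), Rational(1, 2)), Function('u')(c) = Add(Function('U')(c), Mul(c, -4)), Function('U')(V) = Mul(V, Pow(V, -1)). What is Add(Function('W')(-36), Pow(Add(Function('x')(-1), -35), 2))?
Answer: Add(1296, Pow(109, Rational(1, 2))) ≈ 1306.4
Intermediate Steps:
Function('U')(V) = 1
Function('u')(c) = Add(1, Mul(-4, c)) (Function('u')(c) = Add(1, Mul(c, -4)) = Add(1, Mul(-4, c)))
Function('W')(r) = Pow(Add(1, Mul(-3, r)), Rational(1, 2)) (Function('W')(r) = Pow(Add(Add(1, Mul(-4, r)), r), Rational(1, 2)) = Pow(Add(1, Mul(-3, r)), Rational(1, 2)))
Add(Function('W')(-36), Pow(Add(Function('x')(-1), -35), 2)) = Add(Pow(Add(1, Mul(-3, -36)), Rational(1, 2)), Pow(Add(-1, -35), 2)) = Add(Pow(Add(1, 108), Rational(1, 2)), Pow(-36, 2)) = Add(Pow(109, Rational(1, 2)), 1296) = Add(1296, Pow(109, Rational(1, 2)))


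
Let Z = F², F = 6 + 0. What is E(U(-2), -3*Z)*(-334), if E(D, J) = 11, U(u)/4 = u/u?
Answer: -3674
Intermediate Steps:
F = 6
Z = 36 (Z = 6² = 36)
U(u) = 4 (U(u) = 4*(u/u) = 4*1 = 4)
E(U(-2), -3*Z)*(-334) = 11*(-334) = -3674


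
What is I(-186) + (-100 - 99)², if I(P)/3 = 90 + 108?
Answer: 40195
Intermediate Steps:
I(P) = 594 (I(P) = 3*(90 + 108) = 3*198 = 594)
I(-186) + (-100 - 99)² = 594 + (-100 - 99)² = 594 + (-199)² = 594 + 39601 = 40195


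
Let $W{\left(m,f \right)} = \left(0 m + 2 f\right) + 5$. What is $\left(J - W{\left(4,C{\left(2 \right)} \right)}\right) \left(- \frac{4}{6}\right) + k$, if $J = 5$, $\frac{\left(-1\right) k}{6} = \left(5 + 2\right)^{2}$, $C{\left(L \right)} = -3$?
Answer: $-298$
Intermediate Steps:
$k = -294$ ($k = - 6 \left(5 + 2\right)^{2} = - 6 \cdot 7^{2} = \left(-6\right) 49 = -294$)
$W{\left(m,f \right)} = 5 + 2 f$ ($W{\left(m,f \right)} = \left(0 + 2 f\right) + 5 = 2 f + 5 = 5 + 2 f$)
$\left(J - W{\left(4,C{\left(2 \right)} \right)}\right) \left(- \frac{4}{6}\right) + k = \left(5 - \left(5 + 2 \left(-3\right)\right)\right) \left(- \frac{4}{6}\right) - 294 = \left(5 - \left(5 - 6\right)\right) \left(\left(-4\right) \frac{1}{6}\right) - 294 = \left(5 - -1\right) \left(- \frac{2}{3}\right) - 294 = \left(5 + 1\right) \left(- \frac{2}{3}\right) - 294 = 6 \left(- \frac{2}{3}\right) - 294 = -4 - 294 = -298$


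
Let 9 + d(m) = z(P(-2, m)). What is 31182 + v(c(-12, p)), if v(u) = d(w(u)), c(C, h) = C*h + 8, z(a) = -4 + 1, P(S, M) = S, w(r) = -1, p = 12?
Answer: 31170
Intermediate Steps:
z(a) = -3
d(m) = -12 (d(m) = -9 - 3 = -12)
c(C, h) = 8 + C*h
v(u) = -12
31182 + v(c(-12, p)) = 31182 - 12 = 31170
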